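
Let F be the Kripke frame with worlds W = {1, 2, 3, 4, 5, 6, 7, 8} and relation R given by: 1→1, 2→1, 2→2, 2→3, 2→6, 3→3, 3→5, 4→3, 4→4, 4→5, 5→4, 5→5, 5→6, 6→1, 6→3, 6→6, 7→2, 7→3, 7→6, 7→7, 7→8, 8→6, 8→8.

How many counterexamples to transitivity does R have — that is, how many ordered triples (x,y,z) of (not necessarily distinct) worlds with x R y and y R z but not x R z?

Enumerating: (2,3,5), (3,5,4), (3,5,6), (4,5,6), (5,4,3), (5,6,1), (5,6,3), (6,3,5), (7,2,1), (7,3,5), (7,6,1), (8,6,1), (8,6,3).

13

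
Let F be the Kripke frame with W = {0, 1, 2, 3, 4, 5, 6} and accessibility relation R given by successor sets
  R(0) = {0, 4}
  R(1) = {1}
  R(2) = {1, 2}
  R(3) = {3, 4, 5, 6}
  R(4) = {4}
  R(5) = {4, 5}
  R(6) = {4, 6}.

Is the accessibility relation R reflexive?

Reflexive: yes — every world is R-related to itself.

Yes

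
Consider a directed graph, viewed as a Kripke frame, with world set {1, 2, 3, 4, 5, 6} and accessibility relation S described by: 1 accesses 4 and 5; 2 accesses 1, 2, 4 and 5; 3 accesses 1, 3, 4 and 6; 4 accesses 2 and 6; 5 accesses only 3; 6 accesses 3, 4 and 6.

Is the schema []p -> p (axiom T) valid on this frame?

No

The schema T characterises exactly the reflexive frames.
Reflexive: no — 1 is not related to itself.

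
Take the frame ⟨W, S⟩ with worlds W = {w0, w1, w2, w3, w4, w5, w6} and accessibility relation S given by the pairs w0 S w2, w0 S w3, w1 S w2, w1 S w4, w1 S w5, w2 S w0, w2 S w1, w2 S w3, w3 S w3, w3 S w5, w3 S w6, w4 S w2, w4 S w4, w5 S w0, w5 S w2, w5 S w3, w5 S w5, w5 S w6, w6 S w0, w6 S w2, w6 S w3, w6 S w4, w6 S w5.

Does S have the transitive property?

Transitive: no — w0 S w2 and w2 S w1, but not w0 S w1.

No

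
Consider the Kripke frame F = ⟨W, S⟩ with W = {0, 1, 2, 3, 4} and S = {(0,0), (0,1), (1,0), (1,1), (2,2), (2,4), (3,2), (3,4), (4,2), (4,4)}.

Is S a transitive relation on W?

Yes

Transitive: yes — every two-step S-path is closed by a direct edge.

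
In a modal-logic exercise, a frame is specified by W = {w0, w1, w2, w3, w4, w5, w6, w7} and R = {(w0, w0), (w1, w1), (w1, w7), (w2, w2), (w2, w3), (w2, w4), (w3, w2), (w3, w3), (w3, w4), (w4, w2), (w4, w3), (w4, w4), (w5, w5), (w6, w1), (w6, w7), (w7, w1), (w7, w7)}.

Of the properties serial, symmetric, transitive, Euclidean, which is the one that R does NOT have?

Serial: yes — every world has a successor (e.g. w0 R w0).
Symmetric: no — w6 R w1 but not w1 R w6.
Transitive: yes — every two-step R-path is closed by a direct edge.
Euclidean: yes — any two successors of a common world are R-related.
Only symmetric fails.

symmetric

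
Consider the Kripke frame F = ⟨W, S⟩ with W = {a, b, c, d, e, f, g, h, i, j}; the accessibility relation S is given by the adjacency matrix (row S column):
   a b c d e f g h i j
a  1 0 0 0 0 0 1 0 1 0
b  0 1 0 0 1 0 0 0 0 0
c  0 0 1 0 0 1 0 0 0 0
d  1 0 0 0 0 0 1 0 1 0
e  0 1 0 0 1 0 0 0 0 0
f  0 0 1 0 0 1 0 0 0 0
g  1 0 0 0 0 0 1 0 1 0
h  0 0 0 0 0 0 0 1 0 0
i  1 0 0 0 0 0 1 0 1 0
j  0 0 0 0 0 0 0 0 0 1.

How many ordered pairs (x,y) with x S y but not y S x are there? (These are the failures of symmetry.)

3

Enumerating: (d,a), (d,g), (d,i).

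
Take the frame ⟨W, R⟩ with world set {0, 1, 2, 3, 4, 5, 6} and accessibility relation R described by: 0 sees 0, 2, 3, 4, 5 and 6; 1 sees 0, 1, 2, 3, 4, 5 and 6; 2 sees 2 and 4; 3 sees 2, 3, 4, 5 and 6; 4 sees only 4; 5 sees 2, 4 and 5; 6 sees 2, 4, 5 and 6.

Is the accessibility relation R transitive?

Transitive: yes — every two-step R-path is closed by a direct edge.

Yes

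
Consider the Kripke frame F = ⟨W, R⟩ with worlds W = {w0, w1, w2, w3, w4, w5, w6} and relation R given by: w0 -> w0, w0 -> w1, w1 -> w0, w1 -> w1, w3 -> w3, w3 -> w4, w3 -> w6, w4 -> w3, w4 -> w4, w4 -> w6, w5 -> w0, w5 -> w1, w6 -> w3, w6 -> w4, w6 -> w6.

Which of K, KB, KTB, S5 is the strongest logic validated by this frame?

Symmetric (axiom B): no — w5 R w0 but not w0 R w5.
Reflexive (axiom T): no — w2 is not related to itself.
Euclidean (axiom 5): yes — any two successors of a common world are R-related.
So F validates K; KB would additionally require R to be symmetric. The strongest is K.

K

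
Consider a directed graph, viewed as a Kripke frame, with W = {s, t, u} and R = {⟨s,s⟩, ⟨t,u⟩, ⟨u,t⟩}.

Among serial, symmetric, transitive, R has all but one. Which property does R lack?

Serial: yes — every world has a successor (e.g. s R s).
Symmetric: yes — every pair in R has its reverse in R.
Transitive: no — t R u and u R t, but not t R t.
Only transitive fails.

transitive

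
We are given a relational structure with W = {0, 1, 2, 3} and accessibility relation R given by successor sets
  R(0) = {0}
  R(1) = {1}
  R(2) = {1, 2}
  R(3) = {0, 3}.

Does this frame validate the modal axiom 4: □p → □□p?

Axiom 4 corresponds to the accessibility relation being transitive.
Transitive: yes — every two-step R-path is closed by a direct edge.

Yes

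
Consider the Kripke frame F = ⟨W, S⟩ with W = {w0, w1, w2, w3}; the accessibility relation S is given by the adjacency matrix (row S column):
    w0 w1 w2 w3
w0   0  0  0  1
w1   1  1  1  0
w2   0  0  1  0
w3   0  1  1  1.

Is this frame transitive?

Transitive: no — w0 S w3 and w3 S w1, but not w0 S w1.

No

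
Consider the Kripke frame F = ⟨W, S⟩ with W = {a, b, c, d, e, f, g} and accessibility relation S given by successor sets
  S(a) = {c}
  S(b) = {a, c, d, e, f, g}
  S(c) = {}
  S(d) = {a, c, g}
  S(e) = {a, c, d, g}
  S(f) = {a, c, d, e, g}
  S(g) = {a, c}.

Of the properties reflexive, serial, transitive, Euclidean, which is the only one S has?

Reflexive: no — a is not related to itself.
Serial: no — c has no S-successor.
Transitive: yes — every two-step S-path is closed by a direct edge.
Euclidean: no — b S a and b S d, but not a S d.
Only transitive holds.

transitive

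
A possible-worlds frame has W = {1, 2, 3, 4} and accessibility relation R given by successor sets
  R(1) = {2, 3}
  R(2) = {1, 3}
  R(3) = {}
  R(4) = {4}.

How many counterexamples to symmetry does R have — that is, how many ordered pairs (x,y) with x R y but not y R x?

2

Enumerating: (1,3), (2,3).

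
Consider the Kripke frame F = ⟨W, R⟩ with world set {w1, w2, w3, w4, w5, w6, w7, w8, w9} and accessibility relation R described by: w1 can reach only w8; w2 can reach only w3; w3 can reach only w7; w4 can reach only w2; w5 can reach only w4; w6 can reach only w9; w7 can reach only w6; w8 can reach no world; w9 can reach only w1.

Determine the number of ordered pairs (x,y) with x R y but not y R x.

Enumerating: (w1,w8), (w2,w3), (w3,w7), (w4,w2), (w5,w4), (w6,w9), (w7,w6), (w9,w1).

8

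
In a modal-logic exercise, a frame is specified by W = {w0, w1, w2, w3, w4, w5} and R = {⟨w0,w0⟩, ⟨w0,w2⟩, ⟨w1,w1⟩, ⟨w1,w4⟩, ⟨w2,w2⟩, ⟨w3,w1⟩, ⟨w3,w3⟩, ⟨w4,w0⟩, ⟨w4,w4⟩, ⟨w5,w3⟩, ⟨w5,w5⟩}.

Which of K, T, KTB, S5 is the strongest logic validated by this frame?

T

Reflexive (axiom T): yes — every world is R-related to itself.
Symmetric (axiom B): no — w0 R w2 but not w2 R w0.
Euclidean (axiom 5): no — w0 R w2 and w0 R w0, but not w2 R w0.
So F validates K, T; KTB would additionally require R to be symmetric. The strongest is T.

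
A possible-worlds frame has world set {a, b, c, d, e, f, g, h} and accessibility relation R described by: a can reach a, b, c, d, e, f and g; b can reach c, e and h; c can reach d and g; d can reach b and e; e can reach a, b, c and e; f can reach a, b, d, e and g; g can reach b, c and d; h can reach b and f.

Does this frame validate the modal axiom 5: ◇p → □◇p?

No

By correspondence theory, 5 is valid on a frame iff R is Euclidean.
Euclidean: no — a R b and a R d, but not b R d.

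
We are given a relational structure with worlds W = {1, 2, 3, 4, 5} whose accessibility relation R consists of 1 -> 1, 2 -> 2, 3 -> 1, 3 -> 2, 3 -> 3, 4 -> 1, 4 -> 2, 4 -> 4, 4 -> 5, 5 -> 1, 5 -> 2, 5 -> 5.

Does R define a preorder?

Yes

Reflexive: yes — every world is R-related to itself.
Transitive: yes — every two-step R-path is closed by a direct edge.
So R is a preorder.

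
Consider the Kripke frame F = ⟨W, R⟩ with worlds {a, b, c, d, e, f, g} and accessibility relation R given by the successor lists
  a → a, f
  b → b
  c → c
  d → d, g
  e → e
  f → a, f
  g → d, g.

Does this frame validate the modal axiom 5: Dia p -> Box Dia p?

Yes

Axiom 5 corresponds to the accessibility relation being Euclidean.
Euclidean: yes — any two successors of a common world are R-related.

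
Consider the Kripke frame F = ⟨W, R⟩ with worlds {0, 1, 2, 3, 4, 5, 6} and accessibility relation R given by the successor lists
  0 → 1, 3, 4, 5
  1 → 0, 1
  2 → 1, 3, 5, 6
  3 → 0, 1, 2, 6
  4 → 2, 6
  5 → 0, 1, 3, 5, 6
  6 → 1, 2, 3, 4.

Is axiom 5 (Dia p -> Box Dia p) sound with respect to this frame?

By correspondence theory, 5 is valid on a frame iff R is Euclidean.
Euclidean: no — 0 R 1 and 0 R 3, but not 1 R 3.

No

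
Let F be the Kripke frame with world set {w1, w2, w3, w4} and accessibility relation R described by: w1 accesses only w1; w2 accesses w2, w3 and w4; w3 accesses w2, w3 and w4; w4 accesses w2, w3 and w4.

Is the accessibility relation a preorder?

Reflexive: yes — every world is R-related to itself.
Transitive: yes — every two-step R-path is closed by a direct edge.
So R is a preorder.

Yes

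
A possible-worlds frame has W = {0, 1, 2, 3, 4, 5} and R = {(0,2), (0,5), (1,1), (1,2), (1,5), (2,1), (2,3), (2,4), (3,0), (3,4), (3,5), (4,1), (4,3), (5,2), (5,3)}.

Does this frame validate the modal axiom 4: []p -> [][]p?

No

Axiom 4 corresponds to the accessibility relation being transitive.
Transitive: no — 0 R 2 and 2 R 1, but not 0 R 1.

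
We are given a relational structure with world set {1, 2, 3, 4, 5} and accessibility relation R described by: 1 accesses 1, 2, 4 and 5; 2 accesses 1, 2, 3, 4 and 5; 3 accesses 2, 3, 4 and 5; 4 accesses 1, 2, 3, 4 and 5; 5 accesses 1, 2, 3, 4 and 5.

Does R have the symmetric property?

Yes

Symmetric: yes — every pair in R has its reverse in R.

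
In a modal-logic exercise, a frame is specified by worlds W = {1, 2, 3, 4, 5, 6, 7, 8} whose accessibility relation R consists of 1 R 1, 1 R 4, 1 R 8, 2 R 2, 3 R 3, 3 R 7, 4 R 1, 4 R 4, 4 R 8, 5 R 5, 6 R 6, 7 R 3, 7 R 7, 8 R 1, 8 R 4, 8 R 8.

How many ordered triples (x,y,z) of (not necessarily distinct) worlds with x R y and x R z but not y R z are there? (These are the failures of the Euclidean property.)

R is Euclidean; there are no such tuples.

0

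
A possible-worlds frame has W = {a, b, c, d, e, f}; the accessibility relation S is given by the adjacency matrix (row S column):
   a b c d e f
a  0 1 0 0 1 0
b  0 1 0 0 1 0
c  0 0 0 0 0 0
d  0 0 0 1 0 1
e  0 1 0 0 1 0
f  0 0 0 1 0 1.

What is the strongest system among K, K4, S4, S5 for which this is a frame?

K4

Transitive (axiom 4): yes — every two-step S-path is closed by a direct edge.
Reflexive (axiom T): no — a is not related to itself.
Euclidean (axiom 5): yes — any two successors of a common world are S-related.
So F validates K, K4; S4 would additionally require S to be reflexive. The strongest is K4.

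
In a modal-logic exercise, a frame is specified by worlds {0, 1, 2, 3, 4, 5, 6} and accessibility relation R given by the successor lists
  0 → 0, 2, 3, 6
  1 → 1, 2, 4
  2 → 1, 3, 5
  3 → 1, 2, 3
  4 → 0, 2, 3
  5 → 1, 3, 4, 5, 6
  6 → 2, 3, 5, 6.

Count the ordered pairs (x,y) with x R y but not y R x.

14

Enumerating: (0,2), (0,3), (0,6), (1,4), (2,5), (3,1), (4,0), (4,2), (4,3), (5,1), (5,3), (5,4), (6,2), (6,3).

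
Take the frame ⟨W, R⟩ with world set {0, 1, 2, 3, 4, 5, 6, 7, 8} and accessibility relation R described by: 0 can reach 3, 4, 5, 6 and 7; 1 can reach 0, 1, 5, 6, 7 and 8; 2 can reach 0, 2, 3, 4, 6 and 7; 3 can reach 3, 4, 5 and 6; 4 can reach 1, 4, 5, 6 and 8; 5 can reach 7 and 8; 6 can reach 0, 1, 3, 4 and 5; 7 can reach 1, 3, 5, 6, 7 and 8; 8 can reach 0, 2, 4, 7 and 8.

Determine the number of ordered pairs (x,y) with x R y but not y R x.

22

Enumerating: (0,3), (0,4), (0,5), (0,7), (1,0), (1,5), (1,8), (2,0), (2,3), (2,4), (2,6), (2,7), … and 10 more.
Total: 22.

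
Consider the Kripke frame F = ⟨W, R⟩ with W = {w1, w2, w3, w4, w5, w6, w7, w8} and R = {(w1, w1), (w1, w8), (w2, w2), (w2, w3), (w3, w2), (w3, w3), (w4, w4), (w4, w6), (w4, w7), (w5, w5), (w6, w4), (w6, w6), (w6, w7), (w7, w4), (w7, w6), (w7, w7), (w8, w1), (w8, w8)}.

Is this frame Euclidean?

Yes

Euclidean: yes — any two successors of a common world are R-related.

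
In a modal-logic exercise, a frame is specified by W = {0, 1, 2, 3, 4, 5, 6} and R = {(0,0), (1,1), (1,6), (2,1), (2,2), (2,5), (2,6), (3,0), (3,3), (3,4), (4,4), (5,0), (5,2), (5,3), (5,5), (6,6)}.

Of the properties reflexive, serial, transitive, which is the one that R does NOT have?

transitive

Reflexive: yes — every world is R-related to itself.
Serial: yes — every world has a successor (e.g. 0 R 0).
Transitive: no — 2 R 5 and 5 R 0, but not 2 R 0.
Only transitive fails.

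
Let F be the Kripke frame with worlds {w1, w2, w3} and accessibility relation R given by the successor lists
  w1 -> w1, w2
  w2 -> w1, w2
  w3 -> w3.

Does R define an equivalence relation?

Yes

Reflexive: yes — every world is R-related to itself.
Symmetric: yes — every pair in R has its reverse in R.
Transitive: yes — every two-step R-path is closed by a direct edge.
So R is an equivalence relation.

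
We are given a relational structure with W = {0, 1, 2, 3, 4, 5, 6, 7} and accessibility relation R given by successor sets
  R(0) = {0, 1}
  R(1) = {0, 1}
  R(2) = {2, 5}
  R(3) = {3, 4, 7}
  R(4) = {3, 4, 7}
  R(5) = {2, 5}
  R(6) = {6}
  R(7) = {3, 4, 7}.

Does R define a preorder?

Yes

Reflexive: yes — every world is R-related to itself.
Transitive: yes — every two-step R-path is closed by a direct edge.
So R is a preorder.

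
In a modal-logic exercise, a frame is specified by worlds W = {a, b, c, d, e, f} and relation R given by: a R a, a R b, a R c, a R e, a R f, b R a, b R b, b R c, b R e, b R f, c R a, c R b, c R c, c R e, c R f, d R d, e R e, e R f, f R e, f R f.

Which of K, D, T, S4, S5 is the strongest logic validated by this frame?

S4

Serial (axiom D): yes — every world has a successor (e.g. a R a).
Reflexive (axiom T): yes — every world is R-related to itself.
Transitive (axiom 4): yes — every two-step R-path is closed by a direct edge.
Euclidean (axiom 5): no — a R e and a R b, but not e R b.
So F validates K, D, T, S4; S5 would additionally require R to be Euclidean. The strongest is S4.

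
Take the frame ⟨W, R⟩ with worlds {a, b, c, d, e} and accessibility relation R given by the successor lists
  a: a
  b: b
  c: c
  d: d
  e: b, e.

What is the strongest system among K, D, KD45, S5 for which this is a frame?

D

Serial (axiom D): yes — every world has a successor (e.g. a R a).
Euclidean (axiom 5): no — e R b and e R e, but not b R e.
Transitive (axiom 4): yes — every two-step R-path is closed by a direct edge.
Reflexive (axiom T): yes — every world is R-related to itself.
So F validates K, D; KD45 would additionally require R to be Euclidean. The strongest is D.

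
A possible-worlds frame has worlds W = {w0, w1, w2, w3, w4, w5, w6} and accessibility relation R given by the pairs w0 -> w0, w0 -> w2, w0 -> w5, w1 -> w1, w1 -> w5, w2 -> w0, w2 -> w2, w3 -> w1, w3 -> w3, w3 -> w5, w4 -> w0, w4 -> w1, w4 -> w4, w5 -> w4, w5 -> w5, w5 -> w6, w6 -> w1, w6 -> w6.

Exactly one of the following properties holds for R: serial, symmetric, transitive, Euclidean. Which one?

serial

Serial: yes — every world has a successor (e.g. w0 R w0).
Symmetric: no — w0 R w5 but not w5 R w0.
Transitive: no — w0 R w5 and w5 R w4, but not w0 R w4.
Euclidean: no — w0 R w2 and w0 R w5, but not w2 R w5.
Only serial holds.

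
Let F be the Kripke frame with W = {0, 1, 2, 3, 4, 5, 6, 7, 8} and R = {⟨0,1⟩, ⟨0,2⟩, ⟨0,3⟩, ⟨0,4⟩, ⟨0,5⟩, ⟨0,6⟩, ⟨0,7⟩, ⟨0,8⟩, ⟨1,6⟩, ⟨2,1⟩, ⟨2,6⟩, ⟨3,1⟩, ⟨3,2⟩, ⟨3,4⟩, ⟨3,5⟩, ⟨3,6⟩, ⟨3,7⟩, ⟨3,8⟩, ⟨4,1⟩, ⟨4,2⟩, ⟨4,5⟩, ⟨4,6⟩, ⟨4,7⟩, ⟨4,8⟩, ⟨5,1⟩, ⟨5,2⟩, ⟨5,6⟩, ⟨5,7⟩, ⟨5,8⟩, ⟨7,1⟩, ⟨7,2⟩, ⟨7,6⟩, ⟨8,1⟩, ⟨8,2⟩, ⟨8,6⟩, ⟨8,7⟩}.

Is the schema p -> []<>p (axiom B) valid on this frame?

No

The schema B characterises exactly the symmetric frames.
Symmetric: no — 0 R 1 but not 1 R 0.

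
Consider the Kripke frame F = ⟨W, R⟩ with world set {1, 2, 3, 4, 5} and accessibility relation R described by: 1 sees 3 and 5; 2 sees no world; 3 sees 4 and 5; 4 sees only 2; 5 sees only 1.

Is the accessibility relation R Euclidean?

No

Euclidean: no — 1 R 5 and 1 R 3, but not 5 R 3.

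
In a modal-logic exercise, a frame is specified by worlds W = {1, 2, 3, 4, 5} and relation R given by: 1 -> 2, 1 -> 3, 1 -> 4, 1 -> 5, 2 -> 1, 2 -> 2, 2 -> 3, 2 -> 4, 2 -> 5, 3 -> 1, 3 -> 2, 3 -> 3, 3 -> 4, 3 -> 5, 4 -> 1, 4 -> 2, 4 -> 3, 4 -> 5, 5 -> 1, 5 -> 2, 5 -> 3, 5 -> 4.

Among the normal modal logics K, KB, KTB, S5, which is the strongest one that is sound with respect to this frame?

Symmetric (axiom B): yes — every pair in R has its reverse in R.
Reflexive (axiom T): no — 1 is not related to itself.
Euclidean (axiom 5): no — 1 R 4 and 1 R 4, but not 4 R 4.
So F validates K, KB; KTB would additionally require R to be reflexive. The strongest is KB.

KB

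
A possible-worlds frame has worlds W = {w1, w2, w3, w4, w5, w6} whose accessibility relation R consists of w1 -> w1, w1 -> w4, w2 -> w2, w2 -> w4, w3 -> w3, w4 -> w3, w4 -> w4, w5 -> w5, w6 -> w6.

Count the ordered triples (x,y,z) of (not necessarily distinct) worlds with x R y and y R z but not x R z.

2

Enumerating: (w1,w4,w3), (w2,w4,w3).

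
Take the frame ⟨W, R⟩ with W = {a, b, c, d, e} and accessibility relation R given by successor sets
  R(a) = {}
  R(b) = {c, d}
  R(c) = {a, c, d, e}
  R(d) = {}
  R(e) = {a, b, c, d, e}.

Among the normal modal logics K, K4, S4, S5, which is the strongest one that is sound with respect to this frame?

K

Transitive (axiom 4): no — b R c and c R a, but not b R a.
Reflexive (axiom T): no — a is not related to itself.
Euclidean (axiom 5): no — b R d and b R c, but not d R c.
So F validates K; K4 would additionally require R to be transitive. The strongest is K.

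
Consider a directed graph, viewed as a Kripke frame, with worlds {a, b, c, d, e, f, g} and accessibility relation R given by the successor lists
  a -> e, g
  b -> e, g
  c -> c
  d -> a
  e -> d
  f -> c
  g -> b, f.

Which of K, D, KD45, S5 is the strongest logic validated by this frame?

D

Serial (axiom D): yes — every world has a successor (e.g. a R e).
Euclidean (axiom 5): no — a R e and a R g, but not e R g.
Transitive (axiom 4): no — a R e and e R d, but not a R d.
Reflexive (axiom T): no — a is not related to itself.
So F validates K, D; KD45 would additionally require R to be Euclidean and transitive. The strongest is D.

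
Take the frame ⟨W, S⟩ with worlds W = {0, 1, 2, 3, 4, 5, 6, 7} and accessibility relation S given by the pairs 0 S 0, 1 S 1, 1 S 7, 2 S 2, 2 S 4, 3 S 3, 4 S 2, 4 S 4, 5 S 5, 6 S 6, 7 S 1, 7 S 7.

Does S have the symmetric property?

Yes

Symmetric: yes — every pair in S has its reverse in S.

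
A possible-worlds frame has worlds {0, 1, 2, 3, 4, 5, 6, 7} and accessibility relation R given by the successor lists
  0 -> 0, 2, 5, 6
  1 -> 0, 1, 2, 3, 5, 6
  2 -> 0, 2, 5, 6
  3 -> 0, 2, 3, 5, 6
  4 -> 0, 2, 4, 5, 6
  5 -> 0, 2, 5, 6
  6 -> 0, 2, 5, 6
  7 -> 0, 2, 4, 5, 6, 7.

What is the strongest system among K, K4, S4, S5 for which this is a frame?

S4

Transitive (axiom 4): yes — every two-step R-path is closed by a direct edge.
Reflexive (axiom T): yes — every world is R-related to itself.
Euclidean (axiom 5): no — 1 R 0 and 1 R 3, but not 0 R 3.
So F validates K, K4, S4; S5 would additionally require R to be Euclidean. The strongest is S4.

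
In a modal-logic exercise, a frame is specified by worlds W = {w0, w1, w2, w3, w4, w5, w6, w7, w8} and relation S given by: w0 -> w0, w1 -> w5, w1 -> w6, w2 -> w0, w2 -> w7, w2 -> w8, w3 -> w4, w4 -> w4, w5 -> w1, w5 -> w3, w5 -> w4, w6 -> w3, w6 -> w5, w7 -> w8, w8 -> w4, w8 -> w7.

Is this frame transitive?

No

Transitive: no — w1 S w5 and w5 S w3, but not w1 S w3.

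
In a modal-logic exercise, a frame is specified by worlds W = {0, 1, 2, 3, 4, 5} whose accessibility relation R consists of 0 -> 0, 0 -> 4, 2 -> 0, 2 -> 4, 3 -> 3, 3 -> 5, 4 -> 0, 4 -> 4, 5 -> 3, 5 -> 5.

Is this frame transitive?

Yes

Transitive: yes — every two-step R-path is closed by a direct edge.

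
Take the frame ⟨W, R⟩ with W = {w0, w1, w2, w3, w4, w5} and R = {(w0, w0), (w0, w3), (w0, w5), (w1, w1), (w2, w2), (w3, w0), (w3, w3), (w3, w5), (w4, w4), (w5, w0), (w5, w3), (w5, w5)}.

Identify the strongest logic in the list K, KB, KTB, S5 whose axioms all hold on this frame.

S5

Symmetric (axiom B): yes — every pair in R has its reverse in R.
Reflexive (axiom T): yes — every world is R-related to itself.
Euclidean (axiom 5): yes — any two successors of a common world are R-related.
So F validates K, KB, KTB, S5. The strongest is S5.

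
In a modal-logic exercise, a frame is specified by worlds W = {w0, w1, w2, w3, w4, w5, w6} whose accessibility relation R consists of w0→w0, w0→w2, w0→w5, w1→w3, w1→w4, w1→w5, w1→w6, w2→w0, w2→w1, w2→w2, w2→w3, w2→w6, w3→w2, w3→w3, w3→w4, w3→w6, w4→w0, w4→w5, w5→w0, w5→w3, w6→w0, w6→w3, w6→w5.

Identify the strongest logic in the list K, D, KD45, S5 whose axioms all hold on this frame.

D

Serial (axiom D): yes — every world has a successor (e.g. w0 R w0).
Euclidean (axiom 5): no — w0 R w2 and w0 R w5, but not w2 R w5.
Transitive (axiom 4): no — w0 R w2 and w2 R w1, but not w0 R w1.
Reflexive (axiom T): no — w1 is not related to itself.
So F validates K, D; KD45 would additionally require R to be Euclidean and transitive. The strongest is D.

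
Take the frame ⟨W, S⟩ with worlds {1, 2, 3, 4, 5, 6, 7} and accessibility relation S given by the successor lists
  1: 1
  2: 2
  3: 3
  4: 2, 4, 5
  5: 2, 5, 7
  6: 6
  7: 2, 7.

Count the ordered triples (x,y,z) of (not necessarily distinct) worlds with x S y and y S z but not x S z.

Enumerating: (4,5,7).

1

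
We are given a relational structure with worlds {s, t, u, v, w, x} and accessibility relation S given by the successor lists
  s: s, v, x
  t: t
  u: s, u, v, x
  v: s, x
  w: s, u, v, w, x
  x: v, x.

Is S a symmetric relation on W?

No

Symmetric: no — s S x but not x S s.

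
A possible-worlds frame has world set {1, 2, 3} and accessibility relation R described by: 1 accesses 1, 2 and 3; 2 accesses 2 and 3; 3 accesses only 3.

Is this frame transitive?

Transitive: yes — every two-step R-path is closed by a direct edge.

Yes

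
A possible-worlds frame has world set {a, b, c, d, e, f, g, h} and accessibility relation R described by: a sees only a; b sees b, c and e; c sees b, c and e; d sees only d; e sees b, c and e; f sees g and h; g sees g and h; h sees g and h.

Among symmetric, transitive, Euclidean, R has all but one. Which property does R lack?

symmetric

Symmetric: no — f R g but not g R f.
Transitive: yes — every two-step R-path is closed by a direct edge.
Euclidean: yes — any two successors of a common world are R-related.
Only symmetric fails.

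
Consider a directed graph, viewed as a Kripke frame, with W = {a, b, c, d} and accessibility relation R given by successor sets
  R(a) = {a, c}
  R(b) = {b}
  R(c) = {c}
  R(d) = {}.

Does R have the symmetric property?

No

Symmetric: no — a R c but not c R a.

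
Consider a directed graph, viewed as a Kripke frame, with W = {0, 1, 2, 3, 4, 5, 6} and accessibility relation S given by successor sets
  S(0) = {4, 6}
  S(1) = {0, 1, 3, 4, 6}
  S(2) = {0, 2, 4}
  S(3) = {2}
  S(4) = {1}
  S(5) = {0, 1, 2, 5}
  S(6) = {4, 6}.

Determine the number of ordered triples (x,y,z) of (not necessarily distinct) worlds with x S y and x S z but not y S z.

Enumerating: (0,4,4), (0,4,6), (1,0,0), (1,0,1), (1,0,3), (1,3,0), (1,3,1), (1,3,3), (1,3,4), (1,3,6), (1,4,0), (1,4,3), … and 20 more.
Total: 32.

32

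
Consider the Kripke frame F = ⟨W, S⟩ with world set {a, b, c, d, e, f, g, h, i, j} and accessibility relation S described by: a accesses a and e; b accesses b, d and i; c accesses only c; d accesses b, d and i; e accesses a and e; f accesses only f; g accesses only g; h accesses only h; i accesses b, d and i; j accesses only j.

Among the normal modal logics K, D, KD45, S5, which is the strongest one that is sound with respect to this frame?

S5

Serial (axiom D): yes — every world has a successor (e.g. a S a).
Euclidean (axiom 5): yes — any two successors of a common world are S-related.
Transitive (axiom 4): yes — every two-step S-path is closed by a direct edge.
Reflexive (axiom T): yes — every world is S-related to itself.
So F validates K, D, KD45, S5. The strongest is S5.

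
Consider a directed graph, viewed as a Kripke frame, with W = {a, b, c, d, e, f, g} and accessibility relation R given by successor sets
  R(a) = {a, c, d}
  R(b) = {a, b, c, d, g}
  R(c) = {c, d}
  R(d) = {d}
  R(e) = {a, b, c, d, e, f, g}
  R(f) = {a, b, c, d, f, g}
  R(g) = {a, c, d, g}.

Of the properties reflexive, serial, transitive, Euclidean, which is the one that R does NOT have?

Euclidean

Reflexive: yes — every world is R-related to itself.
Serial: yes — every world has a successor (e.g. a R a).
Transitive: yes — every two-step R-path is closed by a direct edge.
Euclidean: no — a R d and a R c, but not d R c.
Only Euclidean fails.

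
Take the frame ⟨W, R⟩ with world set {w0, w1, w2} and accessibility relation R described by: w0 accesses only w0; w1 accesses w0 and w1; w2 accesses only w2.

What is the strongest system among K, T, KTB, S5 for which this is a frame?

Reflexive (axiom T): yes — every world is R-related to itself.
Symmetric (axiom B): no — w1 R w0 but not w0 R w1.
Euclidean (axiom 5): no — w1 R w0 and w1 R w1, but not w0 R w1.
So F validates K, T; KTB would additionally require R to be symmetric. The strongest is T.

T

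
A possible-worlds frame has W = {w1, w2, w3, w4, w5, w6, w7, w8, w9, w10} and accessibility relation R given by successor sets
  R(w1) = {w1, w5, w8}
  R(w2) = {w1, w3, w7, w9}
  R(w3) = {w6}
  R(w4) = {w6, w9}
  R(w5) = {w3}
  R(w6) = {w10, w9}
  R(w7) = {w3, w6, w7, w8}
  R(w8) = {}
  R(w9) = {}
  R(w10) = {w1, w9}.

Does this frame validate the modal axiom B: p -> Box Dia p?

Axiom B corresponds to the accessibility relation being symmetric.
Symmetric: no — w1 R w5 but not w5 R w1.

No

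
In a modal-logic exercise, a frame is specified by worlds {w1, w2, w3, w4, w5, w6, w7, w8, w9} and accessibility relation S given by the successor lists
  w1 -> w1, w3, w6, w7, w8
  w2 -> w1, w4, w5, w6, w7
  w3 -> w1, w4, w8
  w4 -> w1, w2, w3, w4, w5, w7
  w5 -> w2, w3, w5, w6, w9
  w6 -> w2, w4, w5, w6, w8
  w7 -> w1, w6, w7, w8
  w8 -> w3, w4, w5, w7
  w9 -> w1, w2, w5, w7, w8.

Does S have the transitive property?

Transitive: no — w1 S w3 and w3 S w4, but not w1 S w4.

No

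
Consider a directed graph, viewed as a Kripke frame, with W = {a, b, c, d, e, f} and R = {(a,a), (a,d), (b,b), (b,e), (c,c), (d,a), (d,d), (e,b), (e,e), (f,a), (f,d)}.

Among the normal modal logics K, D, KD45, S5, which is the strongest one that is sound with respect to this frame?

KD45

Serial (axiom D): yes — every world has a successor (e.g. a R a).
Euclidean (axiom 5): yes — any two successors of a common world are R-related.
Transitive (axiom 4): yes — every two-step R-path is closed by a direct edge.
Reflexive (axiom T): no — f is not related to itself.
So F validates K, D, KD45; S5 would additionally require R to be reflexive. The strongest is KD45.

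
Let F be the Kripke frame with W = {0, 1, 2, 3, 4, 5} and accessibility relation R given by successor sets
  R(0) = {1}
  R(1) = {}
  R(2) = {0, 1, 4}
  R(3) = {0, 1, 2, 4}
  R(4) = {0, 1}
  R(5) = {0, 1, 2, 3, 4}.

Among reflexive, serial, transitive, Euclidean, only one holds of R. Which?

transitive

Reflexive: no — 0 is not related to itself.
Serial: no — 1 has no R-successor.
Transitive: yes — every two-step R-path is closed by a direct edge.
Euclidean: no — 2 R 0 and 2 R 4, but not 0 R 4.
Only transitive holds.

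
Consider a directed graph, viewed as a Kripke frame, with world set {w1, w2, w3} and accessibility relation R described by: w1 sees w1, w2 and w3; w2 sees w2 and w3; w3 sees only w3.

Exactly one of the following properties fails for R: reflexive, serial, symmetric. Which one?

symmetric

Reflexive: yes — every world is R-related to itself.
Serial: yes — every world has a successor (e.g. w1 R w1).
Symmetric: no — w1 R w2 but not w2 R w1.
Only symmetric fails.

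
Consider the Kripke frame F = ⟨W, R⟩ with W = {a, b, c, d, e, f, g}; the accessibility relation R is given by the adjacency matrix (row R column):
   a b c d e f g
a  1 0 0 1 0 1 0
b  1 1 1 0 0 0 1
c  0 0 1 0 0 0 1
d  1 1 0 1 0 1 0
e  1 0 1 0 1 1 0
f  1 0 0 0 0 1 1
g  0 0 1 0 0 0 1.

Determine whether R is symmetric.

Symmetric: no — b R a but not a R b.

No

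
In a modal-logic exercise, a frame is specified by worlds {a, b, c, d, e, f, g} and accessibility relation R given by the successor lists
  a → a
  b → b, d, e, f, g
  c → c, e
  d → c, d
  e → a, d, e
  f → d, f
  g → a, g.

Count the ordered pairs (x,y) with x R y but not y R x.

10

Enumerating: (b,d), (b,e), (b,f), (b,g), (c,e), (d,c), (e,a), (e,d), (f,d), (g,a).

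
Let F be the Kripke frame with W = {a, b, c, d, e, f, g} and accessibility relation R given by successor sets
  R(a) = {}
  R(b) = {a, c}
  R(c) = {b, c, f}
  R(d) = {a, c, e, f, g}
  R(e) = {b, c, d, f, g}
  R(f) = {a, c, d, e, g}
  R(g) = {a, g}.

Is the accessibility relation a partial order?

No

Reflexive: no — a is not related to itself.
Transitive: no — b R c and c R f, but not b R f.
Antisymmetric: no — b R c and c R b with b ≠ c.
So R is not a partial order.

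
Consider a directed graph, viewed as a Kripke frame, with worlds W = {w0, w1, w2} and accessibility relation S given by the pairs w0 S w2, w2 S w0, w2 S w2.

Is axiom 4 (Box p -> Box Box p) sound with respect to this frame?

No

The schema 4 characterises exactly the transitive frames.
Transitive: no — w0 S w2 and w2 S w0, but not w0 S w0.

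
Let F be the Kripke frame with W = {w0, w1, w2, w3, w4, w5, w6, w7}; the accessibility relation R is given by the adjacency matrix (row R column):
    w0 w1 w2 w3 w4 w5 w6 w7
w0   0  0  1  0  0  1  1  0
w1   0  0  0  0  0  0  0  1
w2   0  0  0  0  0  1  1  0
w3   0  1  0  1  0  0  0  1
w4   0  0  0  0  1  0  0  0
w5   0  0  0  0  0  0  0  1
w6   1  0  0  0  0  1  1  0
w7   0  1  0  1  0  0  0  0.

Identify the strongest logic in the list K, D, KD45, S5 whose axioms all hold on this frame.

Serial (axiom D): yes — every world has a successor (e.g. w0 R w2).
Euclidean (axiom 5): no — w0 R w5 and w0 R w2, but not w5 R w2.
Transitive (axiom 4): no — w0 R w5 and w5 R w7, but not w0 R w7.
Reflexive (axiom T): no — w0 is not related to itself.
So F validates K, D; KD45 would additionally require R to be Euclidean and transitive. The strongest is D.

D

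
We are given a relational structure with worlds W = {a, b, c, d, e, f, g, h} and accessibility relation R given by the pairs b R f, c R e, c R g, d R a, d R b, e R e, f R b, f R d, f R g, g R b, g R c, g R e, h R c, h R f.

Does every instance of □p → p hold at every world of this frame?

The schema T characterises exactly the reflexive frames.
Reflexive: no — a is not related to itself.

No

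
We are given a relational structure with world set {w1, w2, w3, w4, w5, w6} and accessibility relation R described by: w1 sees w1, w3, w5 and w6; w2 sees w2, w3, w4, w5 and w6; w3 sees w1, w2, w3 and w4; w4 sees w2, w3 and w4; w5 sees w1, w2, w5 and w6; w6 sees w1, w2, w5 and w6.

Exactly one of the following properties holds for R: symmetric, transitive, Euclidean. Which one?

symmetric

Symmetric: yes — every pair in R has its reverse in R.
Transitive: no — w1 R w3 and w3 R w2, but not w1 R w2.
Euclidean: no — w1 R w3 and w1 R w5, but not w3 R w5.
Only symmetric holds.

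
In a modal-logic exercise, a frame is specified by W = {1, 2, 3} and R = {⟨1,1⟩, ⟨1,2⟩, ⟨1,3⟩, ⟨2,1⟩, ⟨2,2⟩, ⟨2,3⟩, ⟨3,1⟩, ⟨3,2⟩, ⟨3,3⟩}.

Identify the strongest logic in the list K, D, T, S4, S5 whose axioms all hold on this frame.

Serial (axiom D): yes — every world has a successor (e.g. 1 R 1).
Reflexive (axiom T): yes — every world is R-related to itself.
Transitive (axiom 4): yes — every two-step R-path is closed by a direct edge.
Euclidean (axiom 5): yes — any two successors of a common world are R-related.
So F validates K, D, T, S4, S5. The strongest is S5.

S5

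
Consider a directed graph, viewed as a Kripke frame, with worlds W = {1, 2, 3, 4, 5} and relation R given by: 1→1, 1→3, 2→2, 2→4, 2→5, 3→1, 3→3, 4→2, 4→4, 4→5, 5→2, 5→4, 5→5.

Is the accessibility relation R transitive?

Yes

Transitive: yes — every two-step R-path is closed by a direct edge.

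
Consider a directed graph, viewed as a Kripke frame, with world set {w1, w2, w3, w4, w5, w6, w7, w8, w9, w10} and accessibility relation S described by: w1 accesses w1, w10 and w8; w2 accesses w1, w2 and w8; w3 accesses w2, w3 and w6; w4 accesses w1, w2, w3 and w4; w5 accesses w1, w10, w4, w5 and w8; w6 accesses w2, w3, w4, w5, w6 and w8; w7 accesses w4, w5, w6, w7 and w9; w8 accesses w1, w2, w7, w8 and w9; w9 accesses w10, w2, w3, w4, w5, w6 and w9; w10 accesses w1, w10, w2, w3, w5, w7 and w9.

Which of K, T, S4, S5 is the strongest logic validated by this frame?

Reflexive (axiom T): yes — every world is S-related to itself.
Transitive (axiom 4): no — w1 S w10 and w10 S w2, but not w1 S w2.
Euclidean (axiom 5): no — w1 S w10 and w1 S w8, but not w10 S w8.
So F validates K, T; S4 would additionally require S to be transitive. The strongest is T.

T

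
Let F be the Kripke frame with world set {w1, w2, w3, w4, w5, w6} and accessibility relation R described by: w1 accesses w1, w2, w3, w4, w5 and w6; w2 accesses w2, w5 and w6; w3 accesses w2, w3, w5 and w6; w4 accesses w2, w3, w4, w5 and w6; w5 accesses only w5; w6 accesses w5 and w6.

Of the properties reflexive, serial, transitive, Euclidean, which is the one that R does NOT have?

Reflexive: yes — every world is R-related to itself.
Serial: yes — every world has a successor (e.g. w1 R w1).
Transitive: yes — every two-step R-path is closed by a direct edge.
Euclidean: no — w1 R w2 and w1 R w3, but not w2 R w3.
Only Euclidean fails.

Euclidean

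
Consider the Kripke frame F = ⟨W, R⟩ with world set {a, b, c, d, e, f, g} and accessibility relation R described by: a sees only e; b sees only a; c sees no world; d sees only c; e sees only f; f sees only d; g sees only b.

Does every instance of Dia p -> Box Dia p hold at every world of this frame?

No

By correspondence theory, 5 is valid on a frame iff R is Euclidean.
Euclidean: no — a R e and a R e, but not e R e.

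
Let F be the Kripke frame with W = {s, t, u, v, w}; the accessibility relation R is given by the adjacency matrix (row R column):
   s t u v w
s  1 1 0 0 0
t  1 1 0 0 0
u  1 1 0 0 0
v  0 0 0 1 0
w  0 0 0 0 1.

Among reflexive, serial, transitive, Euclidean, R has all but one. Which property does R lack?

reflexive

Reflexive: no — u is not related to itself.
Serial: yes — every world has a successor (e.g. s R s).
Transitive: yes — every two-step R-path is closed by a direct edge.
Euclidean: yes — any two successors of a common world are R-related.
Only reflexive fails.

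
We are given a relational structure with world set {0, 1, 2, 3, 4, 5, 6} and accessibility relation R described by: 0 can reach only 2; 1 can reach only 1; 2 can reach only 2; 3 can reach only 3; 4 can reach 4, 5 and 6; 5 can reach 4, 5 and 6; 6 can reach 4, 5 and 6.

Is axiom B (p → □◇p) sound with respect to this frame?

No

Axiom B corresponds to the accessibility relation being symmetric.
Symmetric: no — 0 R 2 but not 2 R 0.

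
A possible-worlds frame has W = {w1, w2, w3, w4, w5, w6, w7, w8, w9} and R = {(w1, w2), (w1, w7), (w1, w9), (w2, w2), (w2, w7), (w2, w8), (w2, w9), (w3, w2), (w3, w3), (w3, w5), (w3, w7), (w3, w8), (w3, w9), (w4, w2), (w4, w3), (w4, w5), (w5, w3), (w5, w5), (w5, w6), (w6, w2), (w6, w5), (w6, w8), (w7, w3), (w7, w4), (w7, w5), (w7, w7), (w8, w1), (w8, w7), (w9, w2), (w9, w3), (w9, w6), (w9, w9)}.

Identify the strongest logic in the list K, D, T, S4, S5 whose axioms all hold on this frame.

D

Serial (axiom D): yes — every world has a successor (e.g. w1 R w2).
Reflexive (axiom T): no — w1 is not related to itself.
Transitive (axiom 4): no — w1 R w2 and w2 R w8, but not w1 R w8.
Euclidean (axiom 5): no — w1 R w7 and w1 R w2, but not w7 R w2.
So F validates K, D; T would additionally require R to be reflexive. The strongest is D.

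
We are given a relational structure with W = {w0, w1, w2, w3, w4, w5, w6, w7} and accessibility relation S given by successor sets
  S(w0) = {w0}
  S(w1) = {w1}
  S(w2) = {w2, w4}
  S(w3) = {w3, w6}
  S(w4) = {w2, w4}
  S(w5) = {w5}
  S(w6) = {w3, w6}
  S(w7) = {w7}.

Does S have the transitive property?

Yes

Transitive: yes — every two-step S-path is closed by a direct edge.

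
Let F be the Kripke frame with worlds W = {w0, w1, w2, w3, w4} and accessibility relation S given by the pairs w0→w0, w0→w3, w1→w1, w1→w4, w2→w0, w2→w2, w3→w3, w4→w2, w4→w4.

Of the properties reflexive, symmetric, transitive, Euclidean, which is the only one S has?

reflexive

Reflexive: yes — every world is S-related to itself.
Symmetric: no — w0 S w3 but not w3 S w0.
Transitive: no — w1 S w4 and w4 S w2, but not w1 S w2.
Euclidean: no — w0 S w3 and w0 S w0, but not w3 S w0.
Only reflexive holds.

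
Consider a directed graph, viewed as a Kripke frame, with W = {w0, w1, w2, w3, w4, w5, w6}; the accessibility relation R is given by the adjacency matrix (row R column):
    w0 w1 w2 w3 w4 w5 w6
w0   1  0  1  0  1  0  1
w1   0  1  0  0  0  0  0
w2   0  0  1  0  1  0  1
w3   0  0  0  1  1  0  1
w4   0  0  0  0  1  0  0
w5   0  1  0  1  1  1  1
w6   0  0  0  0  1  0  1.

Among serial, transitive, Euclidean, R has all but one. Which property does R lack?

Euclidean

Serial: yes — every world has a successor (e.g. w0 R w0).
Transitive: yes — every two-step R-path is closed by a direct edge.
Euclidean: no — w0 R w4 and w0 R w2, but not w4 R w2.
Only Euclidean fails.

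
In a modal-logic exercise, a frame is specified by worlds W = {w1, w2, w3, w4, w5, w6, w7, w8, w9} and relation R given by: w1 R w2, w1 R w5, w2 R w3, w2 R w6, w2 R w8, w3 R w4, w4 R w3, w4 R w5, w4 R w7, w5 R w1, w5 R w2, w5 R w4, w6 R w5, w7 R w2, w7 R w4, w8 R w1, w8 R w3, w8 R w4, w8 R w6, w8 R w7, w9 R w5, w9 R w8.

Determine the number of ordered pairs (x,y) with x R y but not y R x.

Enumerating: (w1,w2), (w2,w3), (w2,w6), (w2,w8), (w5,w2), (w6,w5), (w7,w2), (w8,w1), (w8,w3), (w8,w4), (w8,w6), (w8,w7), (w9,w5), (w9,w8).

14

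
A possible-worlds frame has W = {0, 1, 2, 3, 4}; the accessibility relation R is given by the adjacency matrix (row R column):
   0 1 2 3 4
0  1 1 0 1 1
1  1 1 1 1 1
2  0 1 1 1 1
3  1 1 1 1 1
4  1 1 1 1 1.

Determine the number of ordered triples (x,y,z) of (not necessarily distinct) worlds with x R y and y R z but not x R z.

6

Enumerating: (0,1,2), (0,3,2), (0,4,2), (2,1,0), (2,3,0), (2,4,0).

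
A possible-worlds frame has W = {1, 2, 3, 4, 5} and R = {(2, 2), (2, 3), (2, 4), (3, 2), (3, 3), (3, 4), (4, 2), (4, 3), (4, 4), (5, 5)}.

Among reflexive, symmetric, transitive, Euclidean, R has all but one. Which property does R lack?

reflexive

Reflexive: no — 1 is not related to itself.
Symmetric: yes — every pair in R has its reverse in R.
Transitive: yes — every two-step R-path is closed by a direct edge.
Euclidean: yes — any two successors of a common world are R-related.
Only reflexive fails.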